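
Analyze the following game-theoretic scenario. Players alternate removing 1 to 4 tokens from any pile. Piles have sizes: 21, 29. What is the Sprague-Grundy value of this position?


Subtraction set: {1, 2, 3, 4}
For this subtraction set, G(n) = n mod 5 (period = max + 1 = 5).
Pile 1 (size 21): G(21) = 21 mod 5 = 1
Pile 2 (size 29): G(29) = 29 mod 5 = 4
Total Grundy value = XOR of all: 1 XOR 4 = 5

5


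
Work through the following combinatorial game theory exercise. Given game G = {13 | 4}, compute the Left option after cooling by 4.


Original game: {13 | 4} (a switch {a | b} with a > b).
Cooling by t (for t below the temperature (a - b)/2 = 9/2) taxes each move by t: {a | b} cooled by t is {a - t | b + t}.
Cooling amount: t = 4
Cooled Left option: 13 - 4 = 9
Cooled Right option: 4 + 4 = 8
Cooled game: {9 | 8}
Left option = 9

9


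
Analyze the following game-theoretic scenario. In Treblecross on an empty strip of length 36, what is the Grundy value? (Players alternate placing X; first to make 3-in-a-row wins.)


Treblecross: place X on empty cells; 3-in-a-row wins.
Playing within two cells of an existing X lets the opponent win at once, so sensible play treats the cells i-2..i+2 around each X as dead. The player left with no safe cell loses, so this is a normal-play take-away game on strips of safe cells.
Placing X at cell i (0-indexed) of a strip of k safe cells leaves independent strips of sizes max(0, i-2) and max(0, k-i-3). Hence G(k) = mex{ G(max(0,i-2)) XOR G(max(0,k-i-3)) : 0 <= i < k }, with G(0) = 0.
G(1): splits (0,0):0^0=0 -> mex({0}) = 1
G(2): splits (0,0):0^0=0 -> mex({0}) = 1
G(3): splits (0,0):0^0=0 -> mex({0}) = 1
G(4): splits (0,1):0^1=1 (0,0):0^0=0 -> mex({0, 1}) = 2
G(5): splits (0,2):0^1=1 (0,1):0^1=1 (0,0):0^0=0 -> mex({0, 1}) = 2
G(6) = mex({1}) = 0
G(7) = mex({0, 1, 2}) = 3
G(8) = mex({0, 1, 2}) = 3
G(9) = mex({0, 2}) = 1
G(10) = mex({0, 2, 3}) = 1
G(11) = mex({0, 3}) = 1
G(12) = mex({1, 3}) = 0
G(13) = mex({0, 1, 2, 3}) = 4
G(14) = mex({0, 1, 2}) = 3
G(15) = mex({0, 1, 2}) = 3
G(16) = mex({0, 1, 2, 4}) = 3
G(17) = mex({0, 1, 3, 4}) = 2
G(18) = mex({0, 1, 3, 4}) = 2
G(19) = mex({0, 1, 3, 5}) = 2
G(20) = mex({0, 1, 2, 3, 5}) = 4
G(21) = mex({0, 1, 2, 3, 5}) = 4
G(22) = mex({1, 2, 6}) = 0
G(23) = mex({0, 1, 2, 3, 4, 6}) = 5
G(24) = mex({0, 1, 2, 3, 4}) = 5
G(25) = mex({0, 1, 3, 4, 7}) = 2
G(26) = mex({0, 1, 3, 4, 5, 7}) = 2
G(27) = mex({0, 1, 3, 5}) = 2
G(28) = mex({0, 1, 2, 5}) = 3
G(29) = mex({0, 1, 2, 4, 5, 6}) = 3
G(30) = mex({1, 2, 4, 6}) = 0
G(31) = mex({0, 1, 2, 3, 4, 6}) = 5
G(32) = mex({1, 2, 3, 4, 7}) = 0
G(33) = mex({0, 3, 7}) = 1
G(34) = mex({0, 2, 3, 5, 7}) = 1
G(35) = mex({0, 2, 3, 5, 6}) = 1
G(36) = mex({0, 1, 2, 5, 6}) = 3
Therefore G(36) = 3.

3


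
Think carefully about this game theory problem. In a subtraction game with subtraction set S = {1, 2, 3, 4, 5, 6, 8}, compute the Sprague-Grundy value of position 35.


The subtraction set is S = {1, 2, 3, 4, 5, 6, 8}.
G(k) = mex{ G(k - s) : s in S, s <= k }. We compute iteratively: G(0) = 0.
G(1) = mex({0}) = 1
G(2) = mex({0, 1}) = 2
G(3) = mex({0, 1, 2}) = 3
G(4) = mex({0, 1, 2, 3}) = 4
G(5) = mex({0, 1, 2, 3, 4}) = 5
G(6) = mex({0, 1, 2, 3, 4, 5}) = 6
G(7) = mex({1, 2, 3, 4, 5, 6}) = 0
G(8) = mex({0, 2, 3, 4, 5, 6}) = 1
G(9) = mex({0, 1, 3, 4, 5, 6}) = 2
G(10) = mex({0, 1, 2, 4, 5, 6}) = 3
G(11) = mex({0, 1, 2, 3, 5, 6}) = 4
G(12) = mex({0, 1, 2, 3, 4, 6}) = 5
G(13) = mex({0, 1, 2, 3, 4, 5}) = 6
G(14) = mex({1, 2, 3, 4, 5, 6}) = 0
Observe that G(7)..G(14) = 0, 1, 2, 3, 4, 5, 6, 0 repeats G(0)..G(7) = 0, 1, 2, 3, 4, 5, 6, 0.
For k >= max(S) = 8, G(k) is determined by the previous 8 values G(k-8)..G(k-1); a window of 8 consecutive values has recurred shifted by 7, so by induction G(k + 7) = G(k) for all k >= 0: the sequence is periodic from the start with period 7.
One period: G(0..6) = 0, 1, 2, 3, 4, 5, 6.
35 mod 7 = 0, so G(35) = G(0) = 0.

0


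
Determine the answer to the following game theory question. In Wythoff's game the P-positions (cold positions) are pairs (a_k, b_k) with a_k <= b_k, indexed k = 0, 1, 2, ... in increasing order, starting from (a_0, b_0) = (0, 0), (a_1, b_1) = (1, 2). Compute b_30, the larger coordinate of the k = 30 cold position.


By Wythoff's theorem, a_k = floor(k * phi) and b_k = floor(k * phi^2) = a_k + k, where phi = (1 + sqrt(5))/2 is the golden ratio.
phi = (1 + sqrt(5))/2 = 1.618034
phi^2 = phi + 1 = 2.618034
k = 30
k * phi^2 = 30 * 2.618034 = 78.541020
b_30 = floor(k * phi^2) = 78 (check: a_30 + k = 48 + 30 = 78)

78


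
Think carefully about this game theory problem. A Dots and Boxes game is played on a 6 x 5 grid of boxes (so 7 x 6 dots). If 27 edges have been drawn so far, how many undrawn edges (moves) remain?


Grid: 6 x 5 boxes, i.e. 7 rows and 6 columns of dots.
Horizontal edges: (rows + 1) * cols = 7 * 5 = 35
Vertical edges: rows * (cols + 1) = 6 * 6 = 36
Total edges: 35 + 36 = 71
Edges drawn: 27
Remaining: 71 - 27 = 44

44


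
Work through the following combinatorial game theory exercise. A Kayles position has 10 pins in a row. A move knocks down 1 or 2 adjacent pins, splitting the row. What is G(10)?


Kayles: a move removes 1 or 2 adjacent pins from a contiguous row.
Removing pins from a row of k leaves two independent rows (a, b) with a + b = k - 1 (one pin) or a + b = k - 2 (two pins); an end removal gives a = 0.
By Sprague-Grundy, G(k) = mex{ G(a) XOR G(b) } over all these splits. G(0) = 0.
G(1): splits (0,0):0^0=0 -> mex({0}) = 1
G(2): splits (0,1):0^1=1 (0,0):0^0=0 -> mex({0, 1}) = 2
G(3): splits (0,2):0^2=2 (1,1):1^1=0 (0,1):0^1=1 -> mex({0, 1, 2}) = 3
G(4): splits (0,3):0^3=3 (1,2):1^2=3 (0,2):0^2=2 (1,1):1^1=0 -> mex({0, 2, 3}) = 1
G(5): splits (0,4):0^1=1 (1,3):1^3=2 (2,2):2^2=0 (0,3):0^3=3 (1,2):1^2=3 -> mex({0, 1, 2, 3}) = 4
G(6) = mex({0, 1, 2, 4}) = 3
G(7) = mex({0, 1, 3, 4, 5}) = 2
G(8) = mex({0, 2, 3, 5, 6}) = 1
G(9) = mex({0, 1, 2, 3, 6, 7}) = 4
G(10) = mex({0, 1, 3, 4, 5, 7}) = 2
Therefore G(10) = 2.

2


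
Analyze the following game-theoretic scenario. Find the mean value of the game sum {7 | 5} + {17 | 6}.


G1 = {7 | 5}, G2 = {17 | 6}
Each is a switch {a | b} with numbers a > b; its mean value is (a + b)/2, and mean value is additive over game sums: m(G1 + G2) = m(G1) + m(G2).
Mean of G1 = (7 + (5))/2 = 12/2 = 6
Mean of G2 = (17 + (6))/2 = 23/2 = 23/2
Mean of G1 + G2 = 6 + 23/2 = 35/2

35/2


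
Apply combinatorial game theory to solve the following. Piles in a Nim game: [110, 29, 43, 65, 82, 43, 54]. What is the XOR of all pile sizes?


We need the XOR (exclusive or) of all pile sizes.
After XOR-ing pile 1 (size 110): 0 XOR 110 = 110
After XOR-ing pile 2 (size 29): 110 XOR 29 = 115
After XOR-ing pile 3 (size 43): 115 XOR 43 = 88
After XOR-ing pile 4 (size 65): 88 XOR 65 = 25
After XOR-ing pile 5 (size 82): 25 XOR 82 = 75
After XOR-ing pile 6 (size 43): 75 XOR 43 = 96
After XOR-ing pile 7 (size 54): 96 XOR 54 = 86
The Nim-value of this position is 86.

86


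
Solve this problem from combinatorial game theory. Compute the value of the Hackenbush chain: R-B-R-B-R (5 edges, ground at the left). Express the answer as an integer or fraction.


Edges (from ground): R-B-R-B-R
By Berlekamp's sign-expansion rule, a Blue-Red Hackenbush stalk has the value of the surreal number whose sign sequence is the edge sequence with B -> + and R -> -.
Sign sequence: -+-+-
Trace the sign expansion in the surreal number tree, starting from 0:
Edge 1: R (sign -) -> bounds (-inf, 0), value = -1
Edge 2: B (sign +) -> bounds (-1, 0), value = -1/2
Edge 3: R (sign -) -> bounds (-1, -1/2), value = -3/4
Edge 4: B (sign +) -> bounds (-3/4, -1/2), value = -5/8
Edge 5: R (sign -) -> bounds (-3/4, -5/8), value = -11/16
Game value = -11/16

-11/16


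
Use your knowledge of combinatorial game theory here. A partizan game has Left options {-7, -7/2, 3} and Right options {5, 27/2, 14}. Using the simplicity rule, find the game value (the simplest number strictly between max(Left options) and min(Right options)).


Left options: {-7, -7/2, 3}, max = 3
Right options: {5, 27/2, 14}, min = 5
All options are numbers and max(Left) < min(Right), so by the simplicity theorem the value is the simplest (earliest-born) number strictly between 3 and 5.
The only integer strictly between 3 and 5 is 4.
No non-integer in the interval can be simpler: if x is a non-integer in the interval, then floor(x) or ceil(x) also lies in the interval (the interval contains an integer), and both are proper prefixes of x's sign expansion, i.e. born earlier. So the game value is 4.
Game value = 4

4


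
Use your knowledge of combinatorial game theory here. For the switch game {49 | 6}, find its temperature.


The game is {49 | 6}, a switch {a | b} with numbers a > b.
Cooling {a | b} by t gives {a - t | b + t}, which stops being hot when a - t = b + t, i.e. at t = (a - b)/2. So the temperature of a switch is (a - b)/2.
Temperature = (Left option - Right option) / 2
= (49 - (6)) / 2
= 43 / 2
= 43/2

43/2


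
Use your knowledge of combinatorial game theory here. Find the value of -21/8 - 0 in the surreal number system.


x = -21/8, y = 0
Converting to common denominator: 8
x = -21/8, y = 0/8
x - y = -21/8 - 0 = -21/8

-21/8


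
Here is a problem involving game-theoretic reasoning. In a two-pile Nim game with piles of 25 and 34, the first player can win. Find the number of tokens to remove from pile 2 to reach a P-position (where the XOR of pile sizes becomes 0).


Piles: 25 and 34
Current XOR: 25 XOR 34 = 59 (non-zero, so this is an N-position).
To make the XOR zero, we need to find a move that balances the piles.
For pile 2 (size 34): target = 34 XOR 59 = 25
We reduce pile 2 from 34 to 25.
Tokens removed: 34 - 25 = 9
Verification: 25 XOR 25 = 0

9


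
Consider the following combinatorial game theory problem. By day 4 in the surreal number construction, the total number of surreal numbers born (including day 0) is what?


Day 0: {|} = 0 is born. Count = 1.
Day n: the number of surreal numbers born by day n is 2^(n+1) - 1.
By day 0: 2^1 - 1 = 1
By day 1: 2^2 - 1 = 3
By day 2: 2^3 - 1 = 7
By day 3: 2^4 - 1 = 15
By day 4: 2^5 - 1 = 31
By day 4: 31 surreal numbers.

31


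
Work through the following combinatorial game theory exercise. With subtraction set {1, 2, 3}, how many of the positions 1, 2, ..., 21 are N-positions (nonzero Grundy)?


Subtraction set S = {1, 2, 3}, so G(n) = n mod 4.
G(n) = 0 when n is a multiple of 4.
Multiples of 4 in [1, 21]: 5
N-positions (nonzero Grundy) = 21 - 5 = 16

16


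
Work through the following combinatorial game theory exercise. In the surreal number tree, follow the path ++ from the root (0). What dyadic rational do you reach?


Sign expansion: ++
Rule: track bounds (lo, hi), initially (-inf, +inf). On '+', the current value becomes lo and we move to the simplest number in (value, hi): value + 1 if hi = +inf, otherwise the midpoint (value + hi)/2. On '-', the current value becomes hi and we move to value - 1 if lo = -inf, otherwise the midpoint (lo + value)/2.
Start at 0.
Step 1: sign = +, move right. Bounds: (0, +inf). Value = 1
Step 2: sign = +, move right. Bounds: (1, +inf). Value = 2
The surreal number with sign expansion ++ is 2.

2


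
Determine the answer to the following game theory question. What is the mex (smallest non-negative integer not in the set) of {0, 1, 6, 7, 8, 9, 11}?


Set = {0, 1, 6, 7, 8, 9, 11}
0 is in the set.
1 is in the set.
2 is NOT in the set. This is the mex.
mex = 2

2


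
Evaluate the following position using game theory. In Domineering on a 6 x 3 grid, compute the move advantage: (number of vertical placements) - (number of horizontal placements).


Board is 6 x 3 (rows x cols).
Left (vertical) placements: (rows-1) * cols = 5 * 3 = 15
Right (horizontal) placements: rows * (cols-1) = 6 * 2 = 12
Advantage = Left - Right = 15 - 12 = 3

3


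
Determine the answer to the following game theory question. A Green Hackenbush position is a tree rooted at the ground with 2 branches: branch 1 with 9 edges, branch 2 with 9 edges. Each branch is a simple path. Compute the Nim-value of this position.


The tree has 2 branches from the ground vertex.
In Green Hackenbush, the Nim-value of a simple path of length k is k.
Branch 1: length 9, Nim-value = 9
Branch 2: length 9, Nim-value = 9
Total Nim-value = XOR of all branch values:
0 XOR 9 = 9
9 XOR 9 = 0
Nim-value of the tree = 0

0


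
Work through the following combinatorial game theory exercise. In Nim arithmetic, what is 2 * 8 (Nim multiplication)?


Nim multiplication is bilinear over XOR: (u XOR v) * w = (u*w) XOR (v*w).
So we split each operand into its bit components and XOR the pairwise Nim products.
2 = 2 (as XOR of powers of 2).
8 = 8 (as XOR of powers of 2).
Using the standard Nim-product table on single bits:
  2*2 = 3,   2*4 = 8,   2*8 = 12,
  4*4 = 6,   4*8 = 11,  8*8 = 13,
and  1*x = x (identity), k*l = l*k (commutative).
Pairwise Nim products:
  2 * 8 = 12
XOR them: 12 = 12.
Result: 2 * 8 = 12 (in Nim).

12


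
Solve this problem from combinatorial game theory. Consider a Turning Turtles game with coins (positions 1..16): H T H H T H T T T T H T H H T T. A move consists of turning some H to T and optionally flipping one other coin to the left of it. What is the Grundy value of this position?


Coins: H T H H T H T T T T H T H H T T
Key fact: a single head at position k behaves exactly like a Nim heap of size k (turning it to T and optionally flipping a coin at j < k corresponds to moving the heap from k to j, or to 0), and heads combine as a disjunctive sum (two heads at the same place would cancel, matching j XOR j = 0). So the Nim-value is the XOR of the 1-indexed positions of the heads.
Face-up positions (1-indexed): [1, 3, 4, 6, 11, 13, 14]
XOR 0 with 1: 0 XOR 1 = 1
XOR 1 with 3: 1 XOR 3 = 2
XOR 2 with 4: 2 XOR 4 = 6
XOR 6 with 6: 6 XOR 6 = 0
XOR 0 with 11: 0 XOR 11 = 11
XOR 11 with 13: 11 XOR 13 = 6
XOR 6 with 14: 6 XOR 14 = 8
Nim-value = 8

8


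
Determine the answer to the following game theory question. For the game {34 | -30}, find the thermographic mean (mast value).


Game = {34 | -30}, a switch {a | b} with numbers a > b.
Its thermograph has left wall a - t and right wall b + t, which meet at t = (a - b)/2, where both equal (a + b)/2. So the mast (mean value) is at (a + b)/2.
Mean = (34 + (-30))/2 = 4/2 = 2

2


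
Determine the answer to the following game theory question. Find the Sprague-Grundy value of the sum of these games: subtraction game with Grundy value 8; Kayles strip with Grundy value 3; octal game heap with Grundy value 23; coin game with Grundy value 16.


By the Sprague-Grundy theorem, the Grundy value of a sum of games is the XOR of individual Grundy values.
subtraction game: Grundy value = 8. Running XOR: 0 XOR 8 = 8
Kayles strip: Grundy value = 3. Running XOR: 8 XOR 3 = 11
octal game heap: Grundy value = 23. Running XOR: 11 XOR 23 = 28
coin game: Grundy value = 16. Running XOR: 28 XOR 16 = 12
The combined Grundy value is 12.

12


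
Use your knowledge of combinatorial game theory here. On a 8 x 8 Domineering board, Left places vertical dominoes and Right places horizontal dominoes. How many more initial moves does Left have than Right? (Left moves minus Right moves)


Board is 8 x 8 (rows x cols).
Left (vertical) placements: (rows-1) * cols = 7 * 8 = 56
Right (horizontal) placements: rows * (cols-1) = 8 * 7 = 56
Advantage = Left - Right = 56 - 56 = 0

0


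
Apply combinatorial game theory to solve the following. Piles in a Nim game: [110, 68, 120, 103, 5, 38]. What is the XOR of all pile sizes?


We need the XOR (exclusive or) of all pile sizes.
After XOR-ing pile 1 (size 110): 0 XOR 110 = 110
After XOR-ing pile 2 (size 68): 110 XOR 68 = 42
After XOR-ing pile 3 (size 120): 42 XOR 120 = 82
After XOR-ing pile 4 (size 103): 82 XOR 103 = 53
After XOR-ing pile 5 (size 5): 53 XOR 5 = 48
After XOR-ing pile 6 (size 38): 48 XOR 38 = 22
The Nim-value of this position is 22.

22


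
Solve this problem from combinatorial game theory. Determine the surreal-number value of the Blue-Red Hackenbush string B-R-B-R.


Edges (from ground): B-R-B-R
By Berlekamp's sign-expansion rule, a Blue-Red Hackenbush stalk has the value of the surreal number whose sign sequence is the edge sequence with B -> + and R -> -.
Sign sequence: +-+-
Trace the sign expansion in the surreal number tree, starting from 0:
Edge 1: B (sign +) -> bounds (0, +inf), value = 1
Edge 2: R (sign -) -> bounds (0, 1), value = 1/2
Edge 3: B (sign +) -> bounds (1/2, 1), value = 3/4
Edge 4: R (sign -) -> bounds (1/2, 3/4), value = 5/8
Game value = 5/8

5/8


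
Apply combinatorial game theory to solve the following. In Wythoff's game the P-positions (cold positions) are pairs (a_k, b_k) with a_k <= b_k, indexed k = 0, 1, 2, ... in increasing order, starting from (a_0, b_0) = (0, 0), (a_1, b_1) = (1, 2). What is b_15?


By Wythoff's theorem, a_k = floor(k * phi) and b_k = floor(k * phi^2) = a_k + k, where phi = (1 + sqrt(5))/2 is the golden ratio.
phi = (1 + sqrt(5))/2 = 1.618034
phi^2 = phi + 1 = 2.618034
k = 15
k * phi^2 = 15 * 2.618034 = 39.270510
b_15 = floor(k * phi^2) = 39 (check: a_15 + k = 24 + 15 = 39)

39


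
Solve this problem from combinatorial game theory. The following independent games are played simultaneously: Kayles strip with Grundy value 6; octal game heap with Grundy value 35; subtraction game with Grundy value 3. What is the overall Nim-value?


By the Sprague-Grundy theorem, the Grundy value of a sum of games is the XOR of individual Grundy values.
Kayles strip: Grundy value = 6. Running XOR: 0 XOR 6 = 6
octal game heap: Grundy value = 35. Running XOR: 6 XOR 35 = 37
subtraction game: Grundy value = 3. Running XOR: 37 XOR 3 = 38
The combined Grundy value is 38.

38


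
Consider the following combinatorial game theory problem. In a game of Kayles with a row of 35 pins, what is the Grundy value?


Kayles: a move removes 1 or 2 adjacent pins from a contiguous row.
Removing pins from a row of k leaves two independent rows (a, b) with a + b = k - 1 (one pin) or a + b = k - 2 (two pins); an end removal gives a = 0.
By Sprague-Grundy, G(k) = mex{ G(a) XOR G(b) } over all these splits. G(0) = 0.
G(1): splits (0,0):0^0=0 -> mex({0}) = 1
G(2): splits (0,1):0^1=1 (0,0):0^0=0 -> mex({0, 1}) = 2
G(3): splits (0,2):0^2=2 (1,1):1^1=0 (0,1):0^1=1 -> mex({0, 1, 2}) = 3
G(4): splits (0,3):0^3=3 (1,2):1^2=3 (0,2):0^2=2 (1,1):1^1=0 -> mex({0, 2, 3}) = 1
G(5): splits (0,4):0^1=1 (1,3):1^3=2 (2,2):2^2=0 (0,3):0^3=3 (1,2):1^2=3 -> mex({0, 1, 2, 3}) = 4
G(6) = mex({0, 1, 2, 4}) = 3
G(7) = mex({0, 1, 3, 4, 5}) = 2
G(8) = mex({0, 2, 3, 5, 6}) = 1
G(9) = mex({0, 1, 2, 3, 6, 7}) = 4
G(10) = mex({0, 1, 3, 4, 5, 7}) = 2
G(11) = mex({0, 1, 2, 3, 4, 5}) = 6
G(12) = mex({0, 1, 2, 3, 5, 6, 7}) = 4
G(13) = mex({0, 2, 3, 4, 6, 7}) = 1
G(14) = mex({0, 1, 4, 5, 6, 7}) = 2
G(15) = mex({0, 1, 2, 3, 4, 5, 6}) = 7
G(16) = mex({0, 2, 3, 5, 6, 7}) = 1
G(17) = mex({0, 1, 2, 3, 5, 6, 7}) = 4
G(18) = mex({0, 1, 2, 4, 5, 6}) = 3
G(19) = mex({0, 1, 3, 4, 5, 7}) = 2
G(20) = mex({0, 2, 3, 4, 5, 6, 7}) = 1
G(21) = mex({0, 1, 2, 3, 5, 6, 7}) = 4
G(22) = mex({0, 1, 2, 3, 4, 5, 7}) = 6
G(23) = mex({0, 1, 2, 3, 4, 5, 6}) = 7
G(24) = mex({0, 1, 2, 3, 5, 6, 7}) = 4
G(25) = mex({0, 2, 3, 4, 6, 7}) = 1
G(26) = mex({0, 1, 3, 4, 5, 6, 7}) = 2
G(27) = mex({0, 1, 2, 3, 4, 5, 6, 7}) = 8
G(28) = mex({0, 1, 2, 3, 4, 6, 7, 8}) = 5
G(29) = mex({0, 1, 2, 3, 5, 6, 7, 8, 9}) = 4
G(30) = mex({0, 1, 2, 3, 4, 5, 6, 9, 10}) = 7
G(31) = mex({0, 1, 3, 4, 5, 7, 10, 11}) = 2
G(32) = mex({0, 2, 3, 4, 5, 6, 7, 9, 11}) = 1
G(33) = mex({0, 1, 2, 3, 4, 5, 6, 7, 9, 12}) = 8
G(34) = mex({0, 1, 2, 3, 4, 5, 7, 8, 11, 12}) = 6
G(35) = mex({0, 1, 2, 3, 4, 5, 6, 8, 9, 10, 11}) = 7
Therefore G(35) = 7.

7


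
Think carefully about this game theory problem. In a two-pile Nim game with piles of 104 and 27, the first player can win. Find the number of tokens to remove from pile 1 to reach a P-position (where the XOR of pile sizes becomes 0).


Piles: 104 and 27
Current XOR: 104 XOR 27 = 115 (non-zero, so this is an N-position).
To make the XOR zero, we need to find a move that balances the piles.
For pile 1 (size 104): target = 104 XOR 115 = 27
We reduce pile 1 from 104 to 27.
Tokens removed: 104 - 27 = 77
Verification: 27 XOR 27 = 0

77


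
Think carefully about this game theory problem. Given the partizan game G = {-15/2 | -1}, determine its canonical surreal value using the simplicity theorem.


Left options: {-15/2}, max = -15/2
Right options: {-1}, min = -1
All options are numbers and max(Left) < min(Right), so by the simplicity theorem the value is the simplest (earliest-born) number strictly between -15/2 and -1.
Integers -7 through -2 all lie strictly between -15/2 and -1.
Among integers, the simplest (lowest birthday = smallest |n|; 0 is born on day 0, +-n on day n) is -2.
No non-integer in the interval can be simpler: if x is a non-integer in the interval, then floor(x) or ceil(x) also lies in the interval (the interval contains an integer), and both are proper prefixes of x's sign expansion, i.e. born earlier. So the game value is -2.
Game value = -2

-2


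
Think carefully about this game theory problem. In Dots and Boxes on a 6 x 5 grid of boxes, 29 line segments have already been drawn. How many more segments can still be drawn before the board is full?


Grid: 6 x 5 boxes, i.e. 7 rows and 6 columns of dots.
Horizontal edges: (rows + 1) * cols = 7 * 5 = 35
Vertical edges: rows * (cols + 1) = 6 * 6 = 36
Total edges: 35 + 36 = 71
Edges drawn: 29
Remaining: 71 - 29 = 42

42


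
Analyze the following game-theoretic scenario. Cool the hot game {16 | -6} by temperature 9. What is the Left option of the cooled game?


Original game: {16 | -6} (a switch {a | b} with a > b).
Cooling by t (for t below the temperature (a - b)/2 = 11) taxes each move by t: {a | b} cooled by t is {a - t | b + t}.
Cooling amount: t = 9
Cooled Left option: 16 - 9 = 7
Cooled Right option: -6 + 9 = 3
Cooled game: {7 | 3}
Left option = 7

7


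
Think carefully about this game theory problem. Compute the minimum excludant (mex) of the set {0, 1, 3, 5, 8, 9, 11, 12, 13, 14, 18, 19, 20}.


Set = {0, 1, 3, 5, 8, 9, 11, 12, 13, 14, 18, 19, 20}
0 is in the set.
1 is in the set.
2 is NOT in the set. This is the mex.
mex = 2

2


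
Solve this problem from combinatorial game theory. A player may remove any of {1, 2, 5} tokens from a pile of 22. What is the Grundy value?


The subtraction set is S = {1, 2, 5}.
G(k) = mex{ G(k - s) : s in S, s <= k }. We compute iteratively: G(0) = 0.
G(1) = mex({0}) = 1
G(2) = mex({0, 1}) = 2
G(3) = mex({1, 2}) = 0
G(4) = mex({0, 2}) = 1
G(5) = mex({0, 1}) = 2
G(6) = mex({1, 2}) = 0
G(7) = mex({0, 2}) = 1
Observe that G(3)..G(7) = 0, 1, 2, 0, 1 repeats G(0)..G(4) = 0, 1, 2, 0, 1.
For k >= max(S) = 5, G(k) is determined by the previous 5 values G(k-5)..G(k-1); a window of 5 consecutive values has recurred shifted by 3, so by induction G(k + 3) = G(k) for all k >= 0: the sequence is periodic from the start with period 3.
One period: G(0..2) = 0, 1, 2.
22 mod 3 = 1, so G(22) = G(1) = 1.

1


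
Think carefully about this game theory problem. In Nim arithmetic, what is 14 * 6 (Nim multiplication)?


Nim multiplication is bilinear over XOR: (u XOR v) * w = (u*w) XOR (v*w).
So we split each operand into its bit components and XOR the pairwise Nim products.
14 = 2 + 4 + 8 (as XOR of powers of 2).
6 = 2 + 4 (as XOR of powers of 2).
Using the standard Nim-product table on single bits:
  2*2 = 3,   2*4 = 8,   2*8 = 12,
  4*4 = 6,   4*8 = 11,  8*8 = 13,
and  1*x = x (identity), k*l = l*k (commutative).
Pairwise Nim products:
  2 * 2 = 3
  2 * 4 = 8
  4 * 2 = 8
  4 * 4 = 6
  8 * 2 = 12
  8 * 4 = 11
XOR them: 3 XOR 8 XOR 8 XOR 6 XOR 12 XOR 11 = 2.
Result: 14 * 6 = 2 (in Nim).

2


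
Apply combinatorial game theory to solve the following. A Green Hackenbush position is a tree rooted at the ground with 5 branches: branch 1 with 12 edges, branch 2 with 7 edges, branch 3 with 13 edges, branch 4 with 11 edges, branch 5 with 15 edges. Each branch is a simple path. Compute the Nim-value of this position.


The tree has 5 branches from the ground vertex.
In Green Hackenbush, the Nim-value of a simple path of length k is k.
Branch 1: length 12, Nim-value = 12
Branch 2: length 7, Nim-value = 7
Branch 3: length 13, Nim-value = 13
Branch 4: length 11, Nim-value = 11
Branch 5: length 15, Nim-value = 15
Total Nim-value = XOR of all branch values:
0 XOR 12 = 12
12 XOR 7 = 11
11 XOR 13 = 6
6 XOR 11 = 13
13 XOR 15 = 2
Nim-value of the tree = 2

2


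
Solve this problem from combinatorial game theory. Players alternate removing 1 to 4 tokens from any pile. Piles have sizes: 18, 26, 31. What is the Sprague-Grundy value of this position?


Subtraction set: {1, 2, 3, 4}
For this subtraction set, G(n) = n mod 5 (period = max + 1 = 5).
Pile 1 (size 18): G(18) = 18 mod 5 = 3
Pile 2 (size 26): G(26) = 26 mod 5 = 1
Pile 3 (size 31): G(31) = 31 mod 5 = 1
Total Grundy value = XOR of all: 3 XOR 1 XOR 1 = 3

3


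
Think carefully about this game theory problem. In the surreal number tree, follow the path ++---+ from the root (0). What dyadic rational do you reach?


Sign expansion: ++---+
Rule: track bounds (lo, hi), initially (-inf, +inf). On '+', the current value becomes lo and we move to the simplest number in (value, hi): value + 1 if hi = +inf, otherwise the midpoint (value + hi)/2. On '-', the current value becomes hi and we move to value - 1 if lo = -inf, otherwise the midpoint (lo + value)/2.
Start at 0.
Step 1: sign = +, move right. Bounds: (0, +inf). Value = 1
Step 2: sign = +, move right. Bounds: (1, +inf). Value = 2
Step 3: sign = -, move left. Bounds: (1, 2). Value = 3/2
Step 4: sign = -, move left. Bounds: (1, 3/2). Value = 5/4
Step 5: sign = -, move left. Bounds: (1, 5/4). Value = 9/8
Step 6: sign = +, move right. Bounds: (9/8, 5/4). Value = 19/16
The surreal number with sign expansion ++---+ is 19/16.

19/16


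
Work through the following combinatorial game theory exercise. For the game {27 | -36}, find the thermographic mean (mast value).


Game = {27 | -36}, a switch {a | b} with numbers a > b.
Its thermograph has left wall a - t and right wall b + t, which meet at t = (a - b)/2, where both equal (a + b)/2. So the mast (mean value) is at (a + b)/2.
Mean = (27 + (-36))/2 = -9/2 = -9/2

-9/2


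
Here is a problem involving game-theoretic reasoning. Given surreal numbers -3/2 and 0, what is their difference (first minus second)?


x = -3/2, y = 0
Converting to common denominator: 2
x = -3/2, y = 0/2
x - y = -3/2 - 0 = -3/2

-3/2


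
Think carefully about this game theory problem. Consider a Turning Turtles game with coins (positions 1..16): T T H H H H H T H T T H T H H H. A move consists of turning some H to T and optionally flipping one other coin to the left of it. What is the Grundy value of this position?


Coins: T T H H H H H T H T T H T H H H
Key fact: a single head at position k behaves exactly like a Nim heap of size k (turning it to T and optionally flipping a coin at j < k corresponds to moving the heap from k to j, or to 0), and heads combine as a disjunctive sum (two heads at the same place would cancel, matching j XOR j = 0). So the Nim-value is the XOR of the 1-indexed positions of the heads.
Face-up positions (1-indexed): [3, 4, 5, 6, 7, 9, 12, 14, 15, 16]
XOR 0 with 3: 0 XOR 3 = 3
XOR 3 with 4: 3 XOR 4 = 7
XOR 7 with 5: 7 XOR 5 = 2
XOR 2 with 6: 2 XOR 6 = 4
XOR 4 with 7: 4 XOR 7 = 3
XOR 3 with 9: 3 XOR 9 = 10
XOR 10 with 12: 10 XOR 12 = 6
XOR 6 with 14: 6 XOR 14 = 8
XOR 8 with 15: 8 XOR 15 = 7
XOR 7 with 16: 7 XOR 16 = 23
Nim-value = 23

23


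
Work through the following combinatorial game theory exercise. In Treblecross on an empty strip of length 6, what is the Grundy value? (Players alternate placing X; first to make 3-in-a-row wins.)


Treblecross: place X on empty cells; 3-in-a-row wins.
Playing within two cells of an existing X lets the opponent win at once, so sensible play treats the cells i-2..i+2 around each X as dead. The player left with no safe cell loses, so this is a normal-play take-away game on strips of safe cells.
Placing X at cell i (0-indexed) of a strip of k safe cells leaves independent strips of sizes max(0, i-2) and max(0, k-i-3). Hence G(k) = mex{ G(max(0,i-2)) XOR G(max(0,k-i-3)) : 0 <= i < k }, with G(0) = 0.
G(1): splits (0,0):0^0=0 -> mex({0}) = 1
G(2): splits (0,0):0^0=0 -> mex({0}) = 1
G(3): splits (0,0):0^0=0 -> mex({0}) = 1
G(4): splits (0,1):0^1=1 (0,0):0^0=0 -> mex({0, 1}) = 2
G(5): splits (0,2):0^1=1 (0,1):0^1=1 (0,0):0^0=0 -> mex({0, 1}) = 2
G(6) = mex({1}) = 0
Therefore G(6) = 0.

0


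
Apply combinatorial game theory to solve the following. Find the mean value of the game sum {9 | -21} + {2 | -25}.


G1 = {9 | -21}, G2 = {2 | -25}
Each is a switch {a | b} with numbers a > b; its mean value is (a + b)/2, and mean value is additive over game sums: m(G1 + G2) = m(G1) + m(G2).
Mean of G1 = (9 + (-21))/2 = -12/2 = -6
Mean of G2 = (2 + (-25))/2 = -23/2 = -23/2
Mean of G1 + G2 = -6 + -23/2 = -35/2

-35/2


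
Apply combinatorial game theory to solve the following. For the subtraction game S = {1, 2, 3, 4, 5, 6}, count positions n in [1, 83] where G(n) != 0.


Subtraction set S = {1, 2, 3, 4, 5, 6}, so G(n) = n mod 7.
G(n) = 0 when n is a multiple of 7.
Multiples of 7 in [1, 83]: 11
N-positions (nonzero Grundy) = 83 - 11 = 72

72


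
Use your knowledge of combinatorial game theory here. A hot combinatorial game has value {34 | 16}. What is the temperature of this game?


The game is {34 | 16}, a switch {a | b} with numbers a > b.
Cooling {a | b} by t gives {a - t | b + t}, which stops being hot when a - t = b + t, i.e. at t = (a - b)/2. So the temperature of a switch is (a - b)/2.
Temperature = (Left option - Right option) / 2
= (34 - (16)) / 2
= 18 / 2
= 9

9


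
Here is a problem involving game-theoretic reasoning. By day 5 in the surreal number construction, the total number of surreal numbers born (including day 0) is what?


Day 0: {|} = 0 is born. Count = 1.
Day n: the number of surreal numbers born by day n is 2^(n+1) - 1.
By day 0: 2^1 - 1 = 1
By day 1: 2^2 - 1 = 3
By day 2: 2^3 - 1 = 7
By day 3: 2^4 - 1 = 15
By day 4: 2^5 - 1 = 31
By day 5: 2^6 - 1 = 63
By day 5: 63 surreal numbers.

63


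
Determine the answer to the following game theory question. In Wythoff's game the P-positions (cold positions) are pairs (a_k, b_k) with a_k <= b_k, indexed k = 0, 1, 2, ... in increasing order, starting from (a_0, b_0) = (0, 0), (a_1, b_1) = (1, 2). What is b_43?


By Wythoff's theorem, a_k = floor(k * phi) and b_k = floor(k * phi^2) = a_k + k, where phi = (1 + sqrt(5))/2 is the golden ratio.
phi = (1 + sqrt(5))/2 = 1.618034
phi^2 = phi + 1 = 2.618034
k = 43
k * phi^2 = 43 * 2.618034 = 112.575462
b_43 = floor(k * phi^2) = 112 (check: a_43 + k = 69 + 43 = 112)

112


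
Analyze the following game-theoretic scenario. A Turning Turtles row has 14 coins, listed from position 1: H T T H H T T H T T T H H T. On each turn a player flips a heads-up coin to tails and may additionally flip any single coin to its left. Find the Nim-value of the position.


Coins: H T T H H T T H T T T H H T
Key fact: a single head at position k behaves exactly like a Nim heap of size k (turning it to T and optionally flipping a coin at j < k corresponds to moving the heap from k to j, or to 0), and heads combine as a disjunctive sum (two heads at the same place would cancel, matching j XOR j = 0). So the Nim-value is the XOR of the 1-indexed positions of the heads.
Face-up positions (1-indexed): [1, 4, 5, 8, 12, 13]
XOR 0 with 1: 0 XOR 1 = 1
XOR 1 with 4: 1 XOR 4 = 5
XOR 5 with 5: 5 XOR 5 = 0
XOR 0 with 8: 0 XOR 8 = 8
XOR 8 with 12: 8 XOR 12 = 4
XOR 4 with 13: 4 XOR 13 = 9
Nim-value = 9

9


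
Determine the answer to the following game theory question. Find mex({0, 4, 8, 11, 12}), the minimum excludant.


Set = {0, 4, 8, 11, 12}
0 is in the set.
1 is NOT in the set. This is the mex.
mex = 1

1


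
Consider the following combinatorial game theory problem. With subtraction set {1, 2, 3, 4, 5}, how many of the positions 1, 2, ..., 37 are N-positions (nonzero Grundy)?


Subtraction set S = {1, 2, 3, 4, 5}, so G(n) = n mod 6.
G(n) = 0 when n is a multiple of 6.
Multiples of 6 in [1, 37]: 6
N-positions (nonzero Grundy) = 37 - 6 = 31

31


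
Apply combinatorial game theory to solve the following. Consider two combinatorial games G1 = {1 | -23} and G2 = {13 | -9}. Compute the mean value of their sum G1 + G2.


G1 = {1 | -23}, G2 = {13 | -9}
Each is a switch {a | b} with numbers a > b; its mean value is (a + b)/2, and mean value is additive over game sums: m(G1 + G2) = m(G1) + m(G2).
Mean of G1 = (1 + (-23))/2 = -22/2 = -11
Mean of G2 = (13 + (-9))/2 = 4/2 = 2
Mean of G1 + G2 = -11 + 2 = -9

-9


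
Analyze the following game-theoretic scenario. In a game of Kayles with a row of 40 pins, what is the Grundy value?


Kayles: a move removes 1 or 2 adjacent pins from a contiguous row.
Removing pins from a row of k leaves two independent rows (a, b) with a + b = k - 1 (one pin) or a + b = k - 2 (two pins); an end removal gives a = 0.
By Sprague-Grundy, G(k) = mex{ G(a) XOR G(b) } over all these splits. G(0) = 0.
G(1): splits (0,0):0^0=0 -> mex({0}) = 1
G(2): splits (0,1):0^1=1 (0,0):0^0=0 -> mex({0, 1}) = 2
G(3): splits (0,2):0^2=2 (1,1):1^1=0 (0,1):0^1=1 -> mex({0, 1, 2}) = 3
G(4): splits (0,3):0^3=3 (1,2):1^2=3 (0,2):0^2=2 (1,1):1^1=0 -> mex({0, 2, 3}) = 1
G(5): splits (0,4):0^1=1 (1,3):1^3=2 (2,2):2^2=0 (0,3):0^3=3 (1,2):1^2=3 -> mex({0, 1, 2, 3}) = 4
G(6) = mex({0, 1, 2, 4}) = 3
G(7) = mex({0, 1, 3, 4, 5}) = 2
G(8) = mex({0, 2, 3, 5, 6}) = 1
G(9) = mex({0, 1, 2, 3, 6, 7}) = 4
G(10) = mex({0, 1, 3, 4, 5, 7}) = 2
G(11) = mex({0, 1, 2, 3, 4, 5}) = 6
G(12) = mex({0, 1, 2, 3, 5, 6, 7}) = 4
G(13) = mex({0, 2, 3, 4, 6, 7}) = 1
G(14) = mex({0, 1, 4, 5, 6, 7}) = 2
G(15) = mex({0, 1, 2, 3, 4, 5, 6}) = 7
G(16) = mex({0, 2, 3, 5, 6, 7}) = 1
G(17) = mex({0, 1, 2, 3, 5, 6, 7}) = 4
G(18) = mex({0, 1, 2, 4, 5, 6}) = 3
G(19) = mex({0, 1, 3, 4, 5, 7}) = 2
G(20) = mex({0, 2, 3, 4, 5, 6, 7}) = 1
G(21) = mex({0, 1, 2, 3, 5, 6, 7}) = 4
G(22) = mex({0, 1, 2, 3, 4, 5, 7}) = 6
G(23) = mex({0, 1, 2, 3, 4, 5, 6}) = 7
G(24) = mex({0, 1, 2, 3, 5, 6, 7}) = 4
G(25) = mex({0, 2, 3, 4, 6, 7}) = 1
G(26) = mex({0, 1, 3, 4, 5, 6, 7}) = 2
G(27) = mex({0, 1, 2, 3, 4, 5, 6, 7}) = 8
G(28) = mex({0, 1, 2, 3, 4, 6, 7, 8}) = 5
G(29) = mex({0, 1, 2, 3, 5, 6, 7, 8, 9}) = 4
G(30) = mex({0, 1, 2, 3, 4, 5, 6, 9, 10}) = 7
G(31) = mex({0, 1, 3, 4, 5, 7, 10, 11}) = 2
G(32) = mex({0, 2, 3, 4, 5, 6, 7, 9, 11}) = 1
G(33) = mex({0, 1, 2, 3, 4, 5, 6, 7, 9, 12}) = 8
G(34) = mex({0, 1, 2, 3, 4, 5, 7, 8, 11, 12}) = 6
G(35) = mex({0, 1, 2, 3, 4, 5, 6, 8, 9, 10, 11}) = 7
G(36) = mex({0, 1, 2, 3, 5, 6, 7, 9, 10}) = 4
G(37) = mex({0, 2, 3, 4, 6, 7, 9, 10, 11, 12}) = 1
G(38) = mex({0, 1, 3, 4, 5, 6, 7, 9, 10, 11, 12}) = 2
G(39) = mex({0, 1, 2, 4, 5, 6, 7, 9, 10, 12, 14}) = 3
G(40) = mex({0, 2, 3, 4, 6, 7, 11, 12, 14}) = 1
Therefore G(40) = 1.

1


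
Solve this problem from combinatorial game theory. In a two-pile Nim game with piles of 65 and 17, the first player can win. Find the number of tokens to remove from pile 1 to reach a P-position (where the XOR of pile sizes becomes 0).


Piles: 65 and 17
Current XOR: 65 XOR 17 = 80 (non-zero, so this is an N-position).
To make the XOR zero, we need to find a move that balances the piles.
For pile 1 (size 65): target = 65 XOR 80 = 17
We reduce pile 1 from 65 to 17.
Tokens removed: 65 - 17 = 48
Verification: 17 XOR 17 = 0

48


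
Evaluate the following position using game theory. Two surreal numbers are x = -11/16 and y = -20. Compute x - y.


x = -11/16, y = -20
Converting to common denominator: 16
x = -11/16, y = -320/16
x - y = -11/16 - -20 = 309/16

309/16


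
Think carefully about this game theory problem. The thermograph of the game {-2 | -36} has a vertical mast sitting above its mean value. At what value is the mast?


Game = {-2 | -36}, a switch {a | b} with numbers a > b.
Its thermograph has left wall a - t and right wall b + t, which meet at t = (a - b)/2, where both equal (a + b)/2. So the mast (mean value) is at (a + b)/2.
Mean = (-2 + (-36))/2 = -38/2 = -19

-19


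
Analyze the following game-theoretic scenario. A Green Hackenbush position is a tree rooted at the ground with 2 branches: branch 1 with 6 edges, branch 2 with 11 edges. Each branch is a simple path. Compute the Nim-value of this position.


The tree has 2 branches from the ground vertex.
In Green Hackenbush, the Nim-value of a simple path of length k is k.
Branch 1: length 6, Nim-value = 6
Branch 2: length 11, Nim-value = 11
Total Nim-value = XOR of all branch values:
0 XOR 6 = 6
6 XOR 11 = 13
Nim-value of the tree = 13

13


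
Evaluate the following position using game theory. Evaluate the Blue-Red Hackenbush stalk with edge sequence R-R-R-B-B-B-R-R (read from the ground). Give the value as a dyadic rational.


Edges (from ground): R-R-R-B-B-B-R-R
By Berlekamp's sign-expansion rule, a Blue-Red Hackenbush stalk has the value of the surreal number whose sign sequence is the edge sequence with B -> + and R -> -.
Sign sequence: ---+++--
Trace the sign expansion in the surreal number tree, starting from 0:
Edge 1: R (sign -) -> bounds (-inf, 0), value = -1
Edge 2: R (sign -) -> bounds (-inf, -1), value = -2
Edge 3: R (sign -) -> bounds (-inf, -2), value = -3
Edge 4: B (sign +) -> bounds (-3, -2), value = -5/2
Edge 5: B (sign +) -> bounds (-5/2, -2), value = -9/4
Edge 6: B (sign +) -> bounds (-9/4, -2), value = -17/8
Edge 7: R (sign -) -> bounds (-9/4, -17/8), value = -35/16
Edge 8: R (sign -) -> bounds (-9/4, -35/16), value = -71/32
Game value = -71/32

-71/32


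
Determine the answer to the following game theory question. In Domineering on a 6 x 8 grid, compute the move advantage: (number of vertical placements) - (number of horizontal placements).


Board is 6 x 8 (rows x cols).
Left (vertical) placements: (rows-1) * cols = 5 * 8 = 40
Right (horizontal) placements: rows * (cols-1) = 6 * 7 = 42
Advantage = Left - Right = 40 - 42 = -2

-2


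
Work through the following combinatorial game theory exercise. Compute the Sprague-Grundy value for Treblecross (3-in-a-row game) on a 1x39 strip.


Treblecross: place X on empty cells; 3-in-a-row wins.
Playing within two cells of an existing X lets the opponent win at once, so sensible play treats the cells i-2..i+2 around each X as dead. The player left with no safe cell loses, so this is a normal-play take-away game on strips of safe cells.
Placing X at cell i (0-indexed) of a strip of k safe cells leaves independent strips of sizes max(0, i-2) and max(0, k-i-3). Hence G(k) = mex{ G(max(0,i-2)) XOR G(max(0,k-i-3)) : 0 <= i < k }, with G(0) = 0.
G(1): splits (0,0):0^0=0 -> mex({0}) = 1
G(2): splits (0,0):0^0=0 -> mex({0}) = 1
G(3): splits (0,0):0^0=0 -> mex({0}) = 1
G(4): splits (0,1):0^1=1 (0,0):0^0=0 -> mex({0, 1}) = 2
G(5): splits (0,2):0^1=1 (0,1):0^1=1 (0,0):0^0=0 -> mex({0, 1}) = 2
G(6) = mex({1}) = 0
G(7) = mex({0, 1, 2}) = 3
G(8) = mex({0, 1, 2}) = 3
G(9) = mex({0, 2}) = 1
G(10) = mex({0, 2, 3}) = 1
G(11) = mex({0, 3}) = 1
G(12) = mex({1, 3}) = 0
G(13) = mex({0, 1, 2, 3}) = 4
G(14) = mex({0, 1, 2}) = 3
G(15) = mex({0, 1, 2}) = 3
G(16) = mex({0, 1, 2, 4}) = 3
G(17) = mex({0, 1, 3, 4}) = 2
G(18) = mex({0, 1, 3, 4}) = 2
G(19) = mex({0, 1, 3, 5}) = 2
G(20) = mex({0, 1, 2, 3, 5}) = 4
G(21) = mex({0, 1, 2, 3, 5}) = 4
G(22) = mex({1, 2, 6}) = 0
G(23) = mex({0, 1, 2, 3, 4, 6}) = 5
G(24) = mex({0, 1, 2, 3, 4}) = 5
G(25) = mex({0, 1, 3, 4, 7}) = 2
G(26) = mex({0, 1, 3, 4, 5, 7}) = 2
G(27) = mex({0, 1, 3, 5}) = 2
G(28) = mex({0, 1, 2, 5}) = 3
G(29) = mex({0, 1, 2, 4, 5, 6}) = 3
G(30) = mex({1, 2, 4, 6}) = 0
G(31) = mex({0, 1, 2, 3, 4, 6}) = 5
G(32) = mex({1, 2, 3, 4, 7}) = 0
G(33) = mex({0, 3, 7}) = 1
G(34) = mex({0, 2, 3, 5, 7}) = 1
G(35) = mex({0, 2, 3, 5, 6}) = 1
G(36) = mex({0, 1, 2, 5, 6}) = 3
G(37) = mex({0, 1, 2, 4, 5, 6}) = 3
G(38) = mex({0, 1, 2, 4}) = 3
G(39) = mex({0, 1, 2, 3, 4, 7}) = 5
Therefore G(39) = 5.

5


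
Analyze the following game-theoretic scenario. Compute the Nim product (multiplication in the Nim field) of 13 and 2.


Nim multiplication is bilinear over XOR: (u XOR v) * w = (u*w) XOR (v*w).
So we split each operand into its bit components and XOR the pairwise Nim products.
13 = 1 + 4 + 8 (as XOR of powers of 2).
2 = 2 (as XOR of powers of 2).
Using the standard Nim-product table on single bits:
  2*2 = 3,   2*4 = 8,   2*8 = 12,
  4*4 = 6,   4*8 = 11,  8*8 = 13,
and  1*x = x (identity), k*l = l*k (commutative).
Pairwise Nim products:
  1 * 2 = 2
  4 * 2 = 8
  8 * 2 = 12
XOR them: 2 XOR 8 XOR 12 = 6.
Result: 13 * 2 = 6 (in Nim).

6
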